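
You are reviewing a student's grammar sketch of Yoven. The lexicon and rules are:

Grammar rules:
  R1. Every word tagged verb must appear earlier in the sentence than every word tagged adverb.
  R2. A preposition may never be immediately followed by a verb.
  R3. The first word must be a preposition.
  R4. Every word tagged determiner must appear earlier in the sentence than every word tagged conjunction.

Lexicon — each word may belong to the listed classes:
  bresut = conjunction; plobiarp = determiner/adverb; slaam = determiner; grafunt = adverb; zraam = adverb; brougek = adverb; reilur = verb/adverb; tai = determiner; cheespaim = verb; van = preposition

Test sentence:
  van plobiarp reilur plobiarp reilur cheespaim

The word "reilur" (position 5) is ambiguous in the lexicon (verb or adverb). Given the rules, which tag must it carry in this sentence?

Candidates per position — 1:van {preposition}; 2:plobiarp {determiner,adverb}; 3:reilur {verb,adverb}; 4:plobiarp {determiner,adverb}; 5:reilur {verb,adverb}; 6:cheespaim {verb}.
Position 2: tagging it adverb would leave rule 1 unsatisfiable, so it must be determiner.
Position 3: tagging it adverb would leave rule 1 unsatisfiable, so it must be verb.
Position 4: tagging it adverb would leave rule 1 unsatisfiable, so it must be determiner.
Position 5: tagging it adverb would leave rule 1 unsatisfiable, so it must be verb.
The only consistent sequence is: preposition determiner verb determiner verb verb.
Verifying each rule — rule 1 ✓; rule 2 ✓; rule 3 ✓; rule 4 ✓.

verb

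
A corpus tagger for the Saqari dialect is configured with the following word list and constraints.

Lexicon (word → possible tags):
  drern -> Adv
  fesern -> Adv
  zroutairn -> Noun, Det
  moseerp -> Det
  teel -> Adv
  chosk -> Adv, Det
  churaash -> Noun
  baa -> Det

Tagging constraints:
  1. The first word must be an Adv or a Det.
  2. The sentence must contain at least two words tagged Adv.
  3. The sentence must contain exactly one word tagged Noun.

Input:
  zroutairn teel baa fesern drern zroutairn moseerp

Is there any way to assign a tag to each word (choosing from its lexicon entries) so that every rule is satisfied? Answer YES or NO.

YES

Candidates per position — 1:zroutairn {Noun,Det}; 2:teel {Adv}; 3:baa {Det}; 4:fesern {Adv}; 5:drern {Adv}; 6:zroutairn {Noun,Det}; 7:moseerp {Det}.
One satisfying assignment: Det Adv Det Adv Adv Noun Det.
Check: rule 1 holds; rule 2 holds; rule 3 holds.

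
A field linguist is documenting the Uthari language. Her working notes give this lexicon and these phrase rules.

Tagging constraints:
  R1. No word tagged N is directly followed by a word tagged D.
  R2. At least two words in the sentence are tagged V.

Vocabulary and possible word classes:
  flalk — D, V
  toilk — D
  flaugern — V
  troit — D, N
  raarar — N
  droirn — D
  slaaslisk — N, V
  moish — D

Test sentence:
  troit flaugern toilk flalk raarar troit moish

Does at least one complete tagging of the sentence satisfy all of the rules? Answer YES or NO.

NO

Candidates per position — 1:troit {D,N}; 2:flaugern {V}; 3:toilk {D}; 4:flalk {D,V}; 5:raarar {N}; 6:troit {D,N}; 7:moish {D}.
Rule 1 cannot be satisfied by any choice of tags from the lexicon.
So there is no consistent tagging.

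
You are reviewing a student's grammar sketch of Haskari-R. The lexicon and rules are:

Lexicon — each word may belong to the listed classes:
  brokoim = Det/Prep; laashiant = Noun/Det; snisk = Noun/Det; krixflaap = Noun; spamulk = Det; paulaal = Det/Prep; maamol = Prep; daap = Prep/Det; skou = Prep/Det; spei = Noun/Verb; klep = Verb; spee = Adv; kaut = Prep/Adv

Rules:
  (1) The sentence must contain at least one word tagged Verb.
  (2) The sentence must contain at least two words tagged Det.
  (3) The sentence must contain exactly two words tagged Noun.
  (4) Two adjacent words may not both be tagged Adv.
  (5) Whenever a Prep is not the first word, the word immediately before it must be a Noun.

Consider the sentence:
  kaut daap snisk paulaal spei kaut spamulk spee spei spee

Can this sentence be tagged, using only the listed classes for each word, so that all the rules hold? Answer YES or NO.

YES

Candidates per position — 1:kaut {Prep,Adv}; 2:daap {Prep,Det}; 3:snisk {Noun,Det}; 4:paulaal {Det,Prep}; 5:spei {Noun,Verb}; 6:kaut {Prep,Adv}; 7:spamulk {Det}; 8:spee {Adv}; 9:spei {Noun,Verb}; 10:spee {Adv}.
One satisfying assignment: Adv Det Noun Prep Noun Adv Det Adv Verb Adv.
Checking: rule 1 satisfied; rule 2 satisfied; rule 3 satisfied; rule 4 satisfied; rule 5 satisfied.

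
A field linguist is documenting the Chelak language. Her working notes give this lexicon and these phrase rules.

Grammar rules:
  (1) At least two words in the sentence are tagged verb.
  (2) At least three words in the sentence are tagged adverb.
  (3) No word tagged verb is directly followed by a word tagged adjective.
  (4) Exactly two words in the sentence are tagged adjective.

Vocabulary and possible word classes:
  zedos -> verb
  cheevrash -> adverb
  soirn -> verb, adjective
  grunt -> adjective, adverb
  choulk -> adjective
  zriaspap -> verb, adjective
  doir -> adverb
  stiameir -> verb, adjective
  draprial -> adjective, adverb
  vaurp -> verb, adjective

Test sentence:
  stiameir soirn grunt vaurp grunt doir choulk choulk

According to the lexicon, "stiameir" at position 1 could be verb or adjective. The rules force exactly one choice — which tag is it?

Candidates per position — 1:stiameir {verb,adjective}; 2:soirn {verb,adjective}; 3:grunt {adjective,adverb}; 4:vaurp {verb,adjective}; 5:grunt {adjective,adverb}; 6:doir {adverb}; 7:choulk {adjective}; 8:choulk {adjective}.
Position 1: adjective is ruled out by rule 4; that leaves verb.
Position 2: adjective is ruled out by rule 3; that leaves verb.
Position 3: adjective is ruled out by rule 2; that leaves adverb.
Position 4: adjective is ruled out by rule 4; that leaves verb.
Position 5: adjective is ruled out by rule 2; that leaves adverb.
So the tagging must be: verb verb adverb verb adverb adverb adjective adjective.
Rule-by-rule: rule 1 ok; rule 2 ok; rule 3 ok; rule 4 ok.

verb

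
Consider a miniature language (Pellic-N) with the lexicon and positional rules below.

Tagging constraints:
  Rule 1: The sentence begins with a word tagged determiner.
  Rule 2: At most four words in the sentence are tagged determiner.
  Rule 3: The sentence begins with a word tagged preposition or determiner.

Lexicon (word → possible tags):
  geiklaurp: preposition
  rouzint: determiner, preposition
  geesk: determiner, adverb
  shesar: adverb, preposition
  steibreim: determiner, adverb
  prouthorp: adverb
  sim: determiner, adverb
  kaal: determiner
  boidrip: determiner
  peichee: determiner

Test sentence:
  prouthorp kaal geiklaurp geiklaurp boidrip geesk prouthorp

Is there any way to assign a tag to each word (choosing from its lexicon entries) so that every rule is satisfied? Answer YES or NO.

Candidates per position — 1:prouthorp {adverb}; 2:kaal {determiner}; 3:geiklaurp {preposition}; 4:geiklaurp {preposition}; 5:boidrip {determiner}; 6:geesk {determiner,adverb}; 7:prouthorp {adverb}.
Rule 1 cannot be satisfied by any choice of tags from the lexicon.
So there is no consistent tagging.

NO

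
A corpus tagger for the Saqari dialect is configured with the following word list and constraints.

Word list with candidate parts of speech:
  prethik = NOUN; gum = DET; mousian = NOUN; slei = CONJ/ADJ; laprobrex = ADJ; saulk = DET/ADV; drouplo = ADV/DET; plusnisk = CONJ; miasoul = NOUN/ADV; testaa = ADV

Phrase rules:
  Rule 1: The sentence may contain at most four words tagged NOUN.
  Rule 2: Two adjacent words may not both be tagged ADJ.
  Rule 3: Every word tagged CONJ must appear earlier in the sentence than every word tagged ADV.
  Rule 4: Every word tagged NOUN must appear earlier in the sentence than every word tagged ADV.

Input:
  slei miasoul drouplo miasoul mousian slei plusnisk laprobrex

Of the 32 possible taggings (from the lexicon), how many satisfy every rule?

4

Candidates per position — 1:slei {CONJ,ADJ}; 2:miasoul {NOUN,ADV}; 3:drouplo {ADV,DET}; 4:miasoul {NOUN,ADV}; 5:mousian {NOUN}; 6:slei {CONJ,ADJ}; 7:plusnisk {CONJ}; 8:laprobrex {ADJ}.
There are 32 candidate sequences in total.
The sequences that satisfy every rule: CONJ NOUN DET NOUN NOUN CONJ CONJ ADJ; CONJ NOUN DET NOUN NOUN ADJ CONJ ADJ; ADJ NOUN DET NOUN NOUN CONJ CONJ ADJ; ADJ NOUN DET NOUN NOUN ADJ CONJ ADJ.
Count = 4.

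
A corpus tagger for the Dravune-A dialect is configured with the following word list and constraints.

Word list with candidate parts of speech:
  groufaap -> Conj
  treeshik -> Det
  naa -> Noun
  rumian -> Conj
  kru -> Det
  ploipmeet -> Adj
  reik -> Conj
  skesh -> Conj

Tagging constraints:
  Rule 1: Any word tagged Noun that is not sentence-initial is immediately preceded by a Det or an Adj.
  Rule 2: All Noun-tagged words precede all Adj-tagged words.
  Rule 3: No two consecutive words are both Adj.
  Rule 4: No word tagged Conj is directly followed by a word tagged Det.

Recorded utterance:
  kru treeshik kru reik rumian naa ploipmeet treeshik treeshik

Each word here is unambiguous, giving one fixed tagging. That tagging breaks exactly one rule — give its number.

1

Fixed tagging: Det Det Det Conj Conj Noun Adj Det Det.
Applying the rules: R1 fails, R2 ok, R3 ok, R4 ok.
Only rule 1 fails.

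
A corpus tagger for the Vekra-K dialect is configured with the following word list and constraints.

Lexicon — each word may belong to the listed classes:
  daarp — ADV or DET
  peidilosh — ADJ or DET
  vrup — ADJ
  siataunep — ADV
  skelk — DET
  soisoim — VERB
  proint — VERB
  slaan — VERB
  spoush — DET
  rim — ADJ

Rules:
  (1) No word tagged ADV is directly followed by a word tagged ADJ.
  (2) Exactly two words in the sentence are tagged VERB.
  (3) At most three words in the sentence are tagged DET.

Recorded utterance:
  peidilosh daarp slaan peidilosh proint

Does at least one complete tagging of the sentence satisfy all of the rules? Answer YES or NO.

YES

Candidates per position — 1:peidilosh {ADJ,DET}; 2:daarp {ADV,DET}; 3:slaan {VERB}; 4:peidilosh {ADJ,DET}; 5:proint {VERB}.
One satisfying assignment: ADJ ADV VERB ADJ VERB.
Rule-by-rule: rule 1 ok; rule 2 ok; rule 3 ok.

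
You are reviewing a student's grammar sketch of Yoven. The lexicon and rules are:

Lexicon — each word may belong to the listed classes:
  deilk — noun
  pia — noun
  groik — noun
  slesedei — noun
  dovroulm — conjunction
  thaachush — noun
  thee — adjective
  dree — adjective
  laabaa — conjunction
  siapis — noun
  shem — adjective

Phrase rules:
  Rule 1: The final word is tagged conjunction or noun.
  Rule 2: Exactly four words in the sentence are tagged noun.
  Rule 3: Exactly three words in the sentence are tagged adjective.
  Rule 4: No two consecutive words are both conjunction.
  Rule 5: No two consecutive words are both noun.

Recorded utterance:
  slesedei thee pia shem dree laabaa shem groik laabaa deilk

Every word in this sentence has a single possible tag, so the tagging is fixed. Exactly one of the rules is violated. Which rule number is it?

Fixed tagging: noun adjective noun adjective adjective conjunction adjective noun conjunction noun.
Applying the rules: R1 ✓, R2 ✓, R3 ✗, R4 ✓, R5 ✓.
Only rule 3 fails.

3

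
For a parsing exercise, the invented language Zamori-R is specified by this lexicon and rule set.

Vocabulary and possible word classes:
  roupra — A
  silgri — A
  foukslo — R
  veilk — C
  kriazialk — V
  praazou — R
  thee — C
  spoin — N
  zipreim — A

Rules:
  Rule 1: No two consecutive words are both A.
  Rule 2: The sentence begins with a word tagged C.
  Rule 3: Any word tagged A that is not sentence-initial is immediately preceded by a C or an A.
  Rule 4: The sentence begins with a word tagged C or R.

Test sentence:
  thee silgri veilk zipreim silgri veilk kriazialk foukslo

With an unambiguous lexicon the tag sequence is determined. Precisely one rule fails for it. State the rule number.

1

Fixed tagging: C A C A A C V R.
Checking each rule: R1 fail, R2 pass, R3 pass, R4 pass.
Only rule 1 fails.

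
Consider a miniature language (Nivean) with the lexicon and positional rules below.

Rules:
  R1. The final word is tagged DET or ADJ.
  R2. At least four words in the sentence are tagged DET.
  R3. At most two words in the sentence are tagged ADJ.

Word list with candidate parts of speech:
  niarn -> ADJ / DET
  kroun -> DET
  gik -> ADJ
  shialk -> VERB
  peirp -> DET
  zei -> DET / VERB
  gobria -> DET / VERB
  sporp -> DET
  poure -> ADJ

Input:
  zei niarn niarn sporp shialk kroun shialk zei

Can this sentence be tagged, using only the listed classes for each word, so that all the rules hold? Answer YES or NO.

Candidates per position — 1:zei {DET,VERB}; 2:niarn {ADJ,DET}; 3:niarn {ADJ,DET}; 4:sporp {DET}; 5:shialk {VERB}; 6:kroun {DET}; 7:shialk {VERB}; 8:zei {DET,VERB}.
One satisfying assignment: DET ADJ DET DET VERB DET VERB DET.
Checking: rule 1 satisfied; rule 2 satisfied; rule 3 satisfied.

YES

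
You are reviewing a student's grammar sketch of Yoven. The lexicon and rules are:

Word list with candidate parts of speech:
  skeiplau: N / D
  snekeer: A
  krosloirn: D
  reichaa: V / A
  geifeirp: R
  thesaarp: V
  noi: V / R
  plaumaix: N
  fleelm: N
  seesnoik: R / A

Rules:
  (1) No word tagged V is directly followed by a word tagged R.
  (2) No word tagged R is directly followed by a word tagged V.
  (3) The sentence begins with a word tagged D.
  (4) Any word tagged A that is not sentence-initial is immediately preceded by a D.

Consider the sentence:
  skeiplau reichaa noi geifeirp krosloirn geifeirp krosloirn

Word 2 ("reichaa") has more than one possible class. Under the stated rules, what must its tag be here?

A

Candidates per position — 1:skeiplau {N,D}; 2:reichaa {V,A}; 3:noi {V,R}; 4:geifeirp {R}; 5:krosloirn {D}; 6:geifeirp {R}; 7:krosloirn {D}.
If word 1 were N, no tagging could satisfy rule 3; so word 1 is D.
If word 2 were V, no tagging could satisfy rule 1; so word 2 is A.
If word 3 were V, no tagging could satisfy rule 1; so word 3 is R.
That leaves exactly one tagging: D A R R D R D.
Check: rule 1 ok; rule 2 ok; rule 3 ok; rule 4 ok.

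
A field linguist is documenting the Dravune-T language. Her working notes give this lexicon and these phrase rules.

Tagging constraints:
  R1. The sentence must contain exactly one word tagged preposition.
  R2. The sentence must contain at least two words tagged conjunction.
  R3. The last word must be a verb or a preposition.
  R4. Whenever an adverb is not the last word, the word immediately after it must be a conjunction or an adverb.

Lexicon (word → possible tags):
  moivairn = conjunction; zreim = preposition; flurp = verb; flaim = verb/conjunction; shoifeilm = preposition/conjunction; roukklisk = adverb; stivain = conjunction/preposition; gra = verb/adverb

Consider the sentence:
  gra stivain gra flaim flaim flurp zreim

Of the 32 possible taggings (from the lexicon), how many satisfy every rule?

Candidates per position — 1:gra {verb,adverb}; 2:stivain {conjunction,preposition}; 3:gra {verb,adverb}; 4:flaim {verb,conjunction}; 5:flaim {verb,conjunction}; 6:flurp {verb}; 7:zreim {preposition}.
There are 32 candidate sequences in total.
Checking each against the rules leaves 10 sequences.
Count = 10.

10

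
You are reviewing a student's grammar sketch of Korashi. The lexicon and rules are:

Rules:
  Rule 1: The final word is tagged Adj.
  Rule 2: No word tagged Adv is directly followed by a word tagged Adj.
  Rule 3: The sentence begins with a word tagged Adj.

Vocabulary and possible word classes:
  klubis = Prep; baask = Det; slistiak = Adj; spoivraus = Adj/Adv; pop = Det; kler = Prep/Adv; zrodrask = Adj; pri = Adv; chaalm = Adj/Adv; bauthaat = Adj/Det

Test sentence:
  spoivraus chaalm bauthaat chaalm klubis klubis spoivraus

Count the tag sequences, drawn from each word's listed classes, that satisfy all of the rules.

6

Candidates per position — 1:spoivraus {Adj,Adv}; 2:chaalm {Adj,Adv}; 3:bauthaat {Adj,Det}; 4:chaalm {Adj,Adv}; 5:klubis {Prep}; 6:klubis {Prep}; 7:spoivraus {Adj,Adv}.
There are 32 candidate sequences in total.
Checking each against the rules leaves 6 sequences.
Count = 6.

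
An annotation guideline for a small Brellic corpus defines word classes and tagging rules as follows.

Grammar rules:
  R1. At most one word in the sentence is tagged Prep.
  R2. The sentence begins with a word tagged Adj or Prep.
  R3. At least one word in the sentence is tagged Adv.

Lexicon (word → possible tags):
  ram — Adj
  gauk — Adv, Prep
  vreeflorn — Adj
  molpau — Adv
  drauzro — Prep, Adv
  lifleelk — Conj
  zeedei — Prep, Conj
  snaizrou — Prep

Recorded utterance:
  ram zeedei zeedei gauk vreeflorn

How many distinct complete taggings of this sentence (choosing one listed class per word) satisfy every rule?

3

Candidates per position — 1:ram {Adj}; 2:zeedei {Prep,Conj}; 3:zeedei {Prep,Conj}; 4:gauk {Adv,Prep}; 5:vreeflorn {Adj}.
There are 8 candidate sequences in total.
The sequences that satisfy every rule: Adj Prep Conj Adv Adj; Adj Conj Prep Adv Adj; Adj Conj Conj Adv Adj.
Count = 3.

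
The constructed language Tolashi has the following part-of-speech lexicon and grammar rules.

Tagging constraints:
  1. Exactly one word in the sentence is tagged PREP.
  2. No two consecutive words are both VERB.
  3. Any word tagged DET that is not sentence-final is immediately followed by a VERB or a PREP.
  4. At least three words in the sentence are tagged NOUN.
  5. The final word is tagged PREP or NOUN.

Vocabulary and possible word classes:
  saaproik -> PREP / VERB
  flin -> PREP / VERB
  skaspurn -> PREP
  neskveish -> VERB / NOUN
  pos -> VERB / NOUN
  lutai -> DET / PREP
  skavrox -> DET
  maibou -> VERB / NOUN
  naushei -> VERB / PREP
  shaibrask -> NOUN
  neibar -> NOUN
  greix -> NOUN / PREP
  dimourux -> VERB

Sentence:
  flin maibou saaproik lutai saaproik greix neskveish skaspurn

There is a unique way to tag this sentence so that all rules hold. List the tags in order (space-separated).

VERB NOUN VERB DET VERB NOUN NOUN PREP

Candidates per position — 1:flin {PREP,VERB}; 2:maibou {VERB,NOUN}; 3:saaproik {PREP,VERB}; 4:lutai {DET,PREP}; 5:saaproik {PREP,VERB}; 6:greix {NOUN,PREP}; 7:neskveish {VERB,NOUN}; 8:skaspurn {PREP}.
At position 1, choosing PREP makes rule 1 impossible to satisfy; hence VERB.
At position 2, choosing VERB makes rule 2 impossible to satisfy; hence NOUN.
At position 3, choosing PREP makes rule 1 impossible to satisfy; hence VERB.
At position 4, choosing PREP makes rule 1 impossible to satisfy; hence DET.
At position 5, choosing PREP makes rule 1 impossible to satisfy; hence VERB.
At position 6, choosing PREP makes rule 1 impossible to satisfy; hence NOUN.
At position 7, choosing VERB makes rule 4 impossible to satisfy; hence NOUN.
That leaves exactly one tagging: VERB NOUN VERB DET VERB NOUN NOUN PREP.
Checking: rule 1 ✓; rule 2 ✓; rule 3 ✓; rule 4 ✓; rule 5 ✓.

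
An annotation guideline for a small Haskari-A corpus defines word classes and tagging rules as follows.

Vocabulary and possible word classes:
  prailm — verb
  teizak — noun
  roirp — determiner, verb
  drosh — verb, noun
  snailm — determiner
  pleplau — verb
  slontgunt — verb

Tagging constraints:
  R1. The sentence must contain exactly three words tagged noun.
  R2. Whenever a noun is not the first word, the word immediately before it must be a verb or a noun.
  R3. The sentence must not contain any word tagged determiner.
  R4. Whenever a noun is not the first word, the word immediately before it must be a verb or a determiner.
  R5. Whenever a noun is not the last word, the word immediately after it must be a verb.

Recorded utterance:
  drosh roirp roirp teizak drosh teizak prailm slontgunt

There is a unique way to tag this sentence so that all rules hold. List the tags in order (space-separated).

Candidates per position — 1:drosh {verb,noun}; 2:roirp {determiner,verb}; 3:roirp {determiner,verb}; 4:teizak {noun}; 5:drosh {verb,noun}; 6:teizak {noun}; 7:prailm {verb}; 8:slontgunt {verb}.
At position 2, choosing determiner makes rule 3 impossible to satisfy; hence verb.
At position 3, choosing determiner makes rule 2 impossible to satisfy; hence verb.
At position 5, choosing noun makes rule 4 impossible to satisfy; hence verb.
At position 1, choosing verb makes rule 1 impossible to satisfy; hence noun.
The unique satisfying tagging is: noun verb verb noun verb noun verb verb.
Check: rule 1 ✓; rule 2 ✓; rule 3 ✓; rule 4 ✓; rule 5 ✓.

noun verb verb noun verb noun verb verb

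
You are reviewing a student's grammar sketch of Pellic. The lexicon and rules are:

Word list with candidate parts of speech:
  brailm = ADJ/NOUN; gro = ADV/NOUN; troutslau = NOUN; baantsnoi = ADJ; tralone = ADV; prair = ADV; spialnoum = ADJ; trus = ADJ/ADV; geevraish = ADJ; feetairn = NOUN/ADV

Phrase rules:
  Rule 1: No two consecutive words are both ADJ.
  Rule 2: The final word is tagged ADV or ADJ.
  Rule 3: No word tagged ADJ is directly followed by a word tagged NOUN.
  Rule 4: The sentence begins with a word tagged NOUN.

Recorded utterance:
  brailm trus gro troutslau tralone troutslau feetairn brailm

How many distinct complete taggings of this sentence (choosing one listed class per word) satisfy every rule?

6

Candidates per position — 1:brailm {ADJ,NOUN}; 2:trus {ADJ,ADV}; 3:gro {ADV,NOUN}; 4:troutslau {NOUN}; 5:tralone {ADV}; 6:troutslau {NOUN}; 7:feetairn {NOUN,ADV}; 8:brailm {ADJ,NOUN}.
There are 32 candidate sequences in total.
Checking each against the rules leaves 6 sequences.
Count = 6.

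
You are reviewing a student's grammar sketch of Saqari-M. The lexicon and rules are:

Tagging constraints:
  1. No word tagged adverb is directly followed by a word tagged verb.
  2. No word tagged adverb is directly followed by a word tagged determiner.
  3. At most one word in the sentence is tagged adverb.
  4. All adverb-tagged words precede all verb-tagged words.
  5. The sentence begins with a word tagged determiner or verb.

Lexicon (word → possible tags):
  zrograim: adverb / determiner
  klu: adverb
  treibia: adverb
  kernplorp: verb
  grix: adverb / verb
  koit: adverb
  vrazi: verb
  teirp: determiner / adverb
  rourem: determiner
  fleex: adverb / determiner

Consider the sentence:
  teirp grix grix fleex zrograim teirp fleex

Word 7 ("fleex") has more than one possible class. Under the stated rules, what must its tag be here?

Candidates per position — 1:teirp {determiner,adverb}; 2:grix {adverb,verb}; 3:grix {adverb,verb}; 4:fleex {adverb,determiner}; 5:zrograim {adverb,determiner}; 6:teirp {determiner,adverb}; 7:fleex {adverb,determiner}.
If word 1 were adverb, no tagging could satisfy rule 5; so word 1 is determiner.
Position 7: the remaining choice is settled jointly with positions 2, 3, 4, 5, 6 — only determiner at position 7 is part of a tagging that satisfies every rule.
The unique satisfying tagging is: determiner verb verb determiner determiner determiner determiner.
Check: rule 1 satisfied; rule 2 satisfied; rule 3 satisfied; rule 4 satisfied; rule 5 satisfied.

determiner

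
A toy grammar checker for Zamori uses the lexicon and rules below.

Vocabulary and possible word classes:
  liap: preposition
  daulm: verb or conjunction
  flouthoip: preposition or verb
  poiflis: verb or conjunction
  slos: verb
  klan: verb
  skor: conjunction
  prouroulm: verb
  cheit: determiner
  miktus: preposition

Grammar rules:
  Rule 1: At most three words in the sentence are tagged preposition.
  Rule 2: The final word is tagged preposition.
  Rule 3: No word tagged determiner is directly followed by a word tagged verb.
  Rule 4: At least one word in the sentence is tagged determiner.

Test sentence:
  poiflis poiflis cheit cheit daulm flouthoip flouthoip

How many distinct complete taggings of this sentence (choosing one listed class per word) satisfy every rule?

Candidates per position — 1:poiflis {verb,conjunction}; 2:poiflis {verb,conjunction}; 3:cheit {determiner}; 4:cheit {determiner}; 5:daulm {verb,conjunction}; 6:flouthoip {preposition,verb}; 7:flouthoip {preposition,verb}.
There are 32 candidate sequences in total.
Checking each against the rules leaves 8 sequences.
Count = 8.

8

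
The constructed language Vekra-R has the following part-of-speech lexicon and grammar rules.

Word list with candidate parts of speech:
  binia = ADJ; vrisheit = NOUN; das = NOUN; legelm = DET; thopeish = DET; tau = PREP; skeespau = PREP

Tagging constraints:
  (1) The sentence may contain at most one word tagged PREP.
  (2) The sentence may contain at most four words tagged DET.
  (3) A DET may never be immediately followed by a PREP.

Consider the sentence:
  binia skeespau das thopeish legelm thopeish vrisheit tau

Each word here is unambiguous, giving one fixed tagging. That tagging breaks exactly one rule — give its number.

Fixed tagging: ADJ PREP NOUN DET DET DET NOUN PREP.
Checking each rule: R1 ✗, R2 ✓, R3 ✓.
Only rule 1 fails.

1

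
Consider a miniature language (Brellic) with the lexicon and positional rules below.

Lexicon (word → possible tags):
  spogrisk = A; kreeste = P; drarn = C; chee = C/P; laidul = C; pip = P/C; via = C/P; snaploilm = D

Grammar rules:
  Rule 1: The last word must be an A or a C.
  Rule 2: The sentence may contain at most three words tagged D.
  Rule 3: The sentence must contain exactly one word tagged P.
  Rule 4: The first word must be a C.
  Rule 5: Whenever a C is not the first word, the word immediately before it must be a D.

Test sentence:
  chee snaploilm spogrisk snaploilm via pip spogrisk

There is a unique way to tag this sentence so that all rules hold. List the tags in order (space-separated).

Candidates per position — 1:chee {C,P}; 2:snaploilm {D}; 3:spogrisk {A}; 4:snaploilm {D}; 5:via {C,P}; 6:pip {P,C}; 7:spogrisk {A}.
At position 1, choosing P makes rule 4 impossible to satisfy; hence C.
At position 6, choosing C makes rule 5 impossible to satisfy; hence P.
At position 5, choosing P makes rule 3 impossible to satisfy; hence C.
So the tagging must be: C D A D C P A.
Rule-by-rule: rule 1 ✓; rule 2 ✓; rule 3 ✓; rule 4 ✓; rule 5 ✓.

C D A D C P A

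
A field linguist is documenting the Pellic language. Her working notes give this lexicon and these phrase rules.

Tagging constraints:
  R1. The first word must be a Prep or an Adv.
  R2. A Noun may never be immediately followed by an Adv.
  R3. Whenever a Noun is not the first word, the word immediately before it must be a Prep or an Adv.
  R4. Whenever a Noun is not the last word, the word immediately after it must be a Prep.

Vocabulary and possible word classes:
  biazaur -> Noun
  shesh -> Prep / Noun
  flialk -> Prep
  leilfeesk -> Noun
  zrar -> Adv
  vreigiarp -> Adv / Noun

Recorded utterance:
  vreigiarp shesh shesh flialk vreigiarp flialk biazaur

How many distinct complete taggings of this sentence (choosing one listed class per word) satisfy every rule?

6

Candidates per position — 1:vreigiarp {Adv,Noun}; 2:shesh {Prep,Noun}; 3:shesh {Prep,Noun}; 4:flialk {Prep}; 5:vreigiarp {Adv,Noun}; 6:flialk {Prep}; 7:biazaur {Noun}.
There are 16 candidate sequences in total.
Checking each against the rules leaves 6 sequences.
Count = 6.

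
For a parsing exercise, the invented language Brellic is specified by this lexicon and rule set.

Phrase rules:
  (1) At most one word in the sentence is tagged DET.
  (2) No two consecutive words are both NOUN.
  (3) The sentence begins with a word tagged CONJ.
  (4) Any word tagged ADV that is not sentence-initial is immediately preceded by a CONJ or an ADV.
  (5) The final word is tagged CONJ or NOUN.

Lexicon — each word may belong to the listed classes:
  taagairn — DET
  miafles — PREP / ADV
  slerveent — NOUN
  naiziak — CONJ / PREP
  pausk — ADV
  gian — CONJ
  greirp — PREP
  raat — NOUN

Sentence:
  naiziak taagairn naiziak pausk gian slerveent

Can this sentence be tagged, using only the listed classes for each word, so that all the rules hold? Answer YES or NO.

YES

Candidates per position — 1:naiziak {CONJ,PREP}; 2:taagairn {DET}; 3:naiziak {CONJ,PREP}; 4:pausk {ADV}; 5:gian {CONJ}; 6:slerveent {NOUN}.
One satisfying assignment: CONJ DET CONJ ADV CONJ NOUN.
Check: rule 1 ok; rule 2 ok; rule 3 ok; rule 4 ok; rule 5 ok.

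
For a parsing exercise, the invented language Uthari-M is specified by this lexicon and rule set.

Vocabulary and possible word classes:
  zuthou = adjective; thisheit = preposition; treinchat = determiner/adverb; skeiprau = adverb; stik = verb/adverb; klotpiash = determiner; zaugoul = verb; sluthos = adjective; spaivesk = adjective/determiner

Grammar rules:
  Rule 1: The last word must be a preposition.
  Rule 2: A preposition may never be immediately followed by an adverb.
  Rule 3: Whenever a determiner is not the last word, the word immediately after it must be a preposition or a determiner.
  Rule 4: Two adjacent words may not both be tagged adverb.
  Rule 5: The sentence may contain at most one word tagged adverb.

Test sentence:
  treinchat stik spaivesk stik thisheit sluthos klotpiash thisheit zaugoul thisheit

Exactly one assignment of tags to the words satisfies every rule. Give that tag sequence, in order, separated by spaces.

Candidates per position — 1:treinchat {determiner,adverb}; 2:stik {verb,adverb}; 3:spaivesk {adjective,determiner}; 4:stik {verb,adverb}; 5:thisheit {preposition}; 6:sluthos {adjective}; 7:klotpiash {determiner}; 8:thisheit {preposition}; 9:zaugoul {verb}; 10:thisheit {preposition}.
If word 1 were determiner, no tagging could satisfy rule 3; so word 1 is adverb.
If word 2 were adverb, no tagging could satisfy rule 4; so word 2 is verb.
If word 3 were determiner, no tagging could satisfy rule 3; so word 3 is adjective.
If word 4 were adverb, no tagging could satisfy rule 5; so word 4 is verb.
The only consistent sequence is: adverb verb adjective verb preposition adjective determiner preposition verb preposition.
Rule-by-rule: rule 1 ok; rule 2 ok; rule 3 ok; rule 4 ok; rule 5 ok.

adverb verb adjective verb preposition adjective determiner preposition verb preposition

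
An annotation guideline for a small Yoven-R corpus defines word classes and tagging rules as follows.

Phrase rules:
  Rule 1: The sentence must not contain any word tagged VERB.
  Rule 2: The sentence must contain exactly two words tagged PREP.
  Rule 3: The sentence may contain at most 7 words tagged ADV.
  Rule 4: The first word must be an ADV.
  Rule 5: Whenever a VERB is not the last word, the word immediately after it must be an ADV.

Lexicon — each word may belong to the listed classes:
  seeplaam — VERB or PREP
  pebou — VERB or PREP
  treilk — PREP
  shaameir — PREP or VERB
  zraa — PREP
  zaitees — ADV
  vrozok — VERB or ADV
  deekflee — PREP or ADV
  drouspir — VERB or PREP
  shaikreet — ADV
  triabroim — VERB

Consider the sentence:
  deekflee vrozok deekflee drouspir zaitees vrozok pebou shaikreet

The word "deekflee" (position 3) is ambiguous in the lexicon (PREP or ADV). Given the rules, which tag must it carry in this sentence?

Candidates per position — 1:deekflee {PREP,ADV}; 2:vrozok {VERB,ADV}; 3:deekflee {PREP,ADV}; 4:drouspir {VERB,PREP}; 5:zaitees {ADV}; 6:vrozok {VERB,ADV}; 7:pebou {VERB,PREP}; 8:shaikreet {ADV}.
Position 1: PREP is ruled out by rule 4; that leaves ADV.
Position 2: VERB is ruled out by rule 1; that leaves ADV.
Position 4: VERB is ruled out by rule 1; that leaves PREP.
Position 6: VERB is ruled out by rule 1; that leaves ADV.
Position 7: VERB is ruled out by rule 1; that leaves PREP.
Position 3: PREP is ruled out by rule 2; that leaves ADV.
That leaves exactly one tagging: ADV ADV ADV PREP ADV ADV PREP ADV.
Verifying each rule — rule 1 ok; rule 2 ok; rule 3 ok; rule 4 ok; rule 5 ok.

ADV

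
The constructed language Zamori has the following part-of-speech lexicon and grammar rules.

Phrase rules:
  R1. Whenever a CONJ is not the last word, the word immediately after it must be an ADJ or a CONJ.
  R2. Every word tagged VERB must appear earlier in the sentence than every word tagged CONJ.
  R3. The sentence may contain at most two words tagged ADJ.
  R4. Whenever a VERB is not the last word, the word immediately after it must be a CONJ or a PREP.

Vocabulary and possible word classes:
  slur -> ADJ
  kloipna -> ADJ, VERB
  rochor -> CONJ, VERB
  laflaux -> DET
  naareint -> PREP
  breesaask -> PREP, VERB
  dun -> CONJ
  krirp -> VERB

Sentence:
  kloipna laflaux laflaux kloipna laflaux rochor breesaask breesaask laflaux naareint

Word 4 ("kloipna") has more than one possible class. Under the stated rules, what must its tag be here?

ADJ

Candidates per position — 1:kloipna {ADJ,VERB}; 2:laflaux {DET}; 3:laflaux {DET}; 4:kloipna {ADJ,VERB}; 5:laflaux {DET}; 6:rochor {CONJ,VERB}; 7:breesaask {PREP,VERB}; 8:breesaask {PREP,VERB}; 9:laflaux {DET}; 10:naareint {PREP}.
Position 1: VERB is ruled out by rule 4; that leaves ADJ.
Position 4: VERB is ruled out by rule 4; that leaves ADJ.
Position 6: CONJ is ruled out by rule 1; that leaves VERB.
Position 7: VERB is ruled out by rule 4; that leaves PREP.
Position 8: VERB is ruled out by rule 4; that leaves PREP.
The only consistent sequence is: ADJ DET DET ADJ DET VERB PREP PREP DET PREP.
Rule-by-rule: rule 1 ✓; rule 2 ✓; rule 3 ✓; rule 4 ✓.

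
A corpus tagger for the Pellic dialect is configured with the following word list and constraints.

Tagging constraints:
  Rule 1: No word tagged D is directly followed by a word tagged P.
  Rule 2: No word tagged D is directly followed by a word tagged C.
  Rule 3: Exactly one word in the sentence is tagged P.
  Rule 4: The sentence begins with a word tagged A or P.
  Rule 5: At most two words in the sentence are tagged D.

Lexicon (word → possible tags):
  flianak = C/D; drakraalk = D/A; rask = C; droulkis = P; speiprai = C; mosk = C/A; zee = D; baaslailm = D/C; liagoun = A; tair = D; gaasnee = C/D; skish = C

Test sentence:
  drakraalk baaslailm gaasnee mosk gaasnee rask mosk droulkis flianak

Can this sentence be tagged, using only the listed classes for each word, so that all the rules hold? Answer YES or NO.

YES

Candidates per position — 1:drakraalk {D,A}; 2:baaslailm {D,C}; 3:gaasnee {C,D}; 4:mosk {C,A}; 5:gaasnee {C,D}; 6:rask {C}; 7:mosk {C,A}; 8:droulkis {P}; 9:flianak {C,D}.
One satisfying assignment: A C C C C C A P D.
Verifying each rule — rule 1 ✓; rule 2 ✓; rule 3 ✓; rule 4 ✓; rule 5 ✓.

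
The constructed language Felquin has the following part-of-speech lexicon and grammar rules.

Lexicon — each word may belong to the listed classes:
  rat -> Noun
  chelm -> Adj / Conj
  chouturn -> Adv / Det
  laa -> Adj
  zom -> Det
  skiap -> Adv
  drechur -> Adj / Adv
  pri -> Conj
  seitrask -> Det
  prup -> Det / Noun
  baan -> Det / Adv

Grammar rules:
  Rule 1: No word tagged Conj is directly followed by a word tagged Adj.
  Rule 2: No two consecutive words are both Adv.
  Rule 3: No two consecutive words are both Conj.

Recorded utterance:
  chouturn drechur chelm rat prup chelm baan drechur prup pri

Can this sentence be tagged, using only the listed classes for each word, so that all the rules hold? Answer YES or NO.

Candidates per position — 1:chouturn {Adv,Det}; 2:drechur {Adj,Adv}; 3:chelm {Adj,Conj}; 4:rat {Noun}; 5:prup {Det,Noun}; 6:chelm {Adj,Conj}; 7:baan {Det,Adv}; 8:drechur {Adj,Adv}; 9:prup {Det,Noun}; 10:pri {Conj}.
One satisfying assignment: Adv Adj Adj Noun Noun Adj Det Adj Noun Conj.
Checking: rule 1 ok; rule 2 ok; rule 3 ok.

YES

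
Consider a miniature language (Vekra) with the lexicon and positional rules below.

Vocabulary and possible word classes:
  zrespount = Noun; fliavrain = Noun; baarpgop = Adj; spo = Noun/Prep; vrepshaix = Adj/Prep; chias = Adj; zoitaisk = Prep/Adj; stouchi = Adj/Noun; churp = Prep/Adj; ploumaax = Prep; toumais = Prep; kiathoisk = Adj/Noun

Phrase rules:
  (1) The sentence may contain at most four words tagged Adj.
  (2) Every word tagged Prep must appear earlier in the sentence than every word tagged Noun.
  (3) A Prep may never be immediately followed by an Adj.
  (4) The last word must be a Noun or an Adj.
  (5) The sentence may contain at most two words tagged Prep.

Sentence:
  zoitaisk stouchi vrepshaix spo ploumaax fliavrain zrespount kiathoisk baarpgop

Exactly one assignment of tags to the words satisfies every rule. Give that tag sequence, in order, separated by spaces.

Adj Adj Adj Prep Prep Noun Noun Noun Adj

Candidates per position — 1:zoitaisk {Prep,Adj}; 2:stouchi {Adj,Noun}; 3:vrepshaix {Adj,Prep}; 4:spo {Noun,Prep}; 5:ploumaax {Prep}; 6:fliavrain {Noun}; 7:zrespount {Noun}; 8:kiathoisk {Adj,Noun}; 9:baarpgop {Adj}.
At position 2, choosing Noun makes rule 2 impossible to satisfy; hence Adj.
At position 4, choosing Noun makes rule 2 impossible to satisfy; hence Prep.
At position 1, choosing Prep makes rule 3 impossible to satisfy; hence Adj.
At position 3, choosing Prep makes rule 5 impossible to satisfy; hence Adj.
At position 8, choosing Adj makes rule 1 impossible to satisfy; hence Noun.
So the tagging must be: Adj Adj Adj Prep Prep Noun Noun Noun Adj.
Checking: rule 1 ok; rule 2 ok; rule 3 ok; rule 4 ok; rule 5 ok.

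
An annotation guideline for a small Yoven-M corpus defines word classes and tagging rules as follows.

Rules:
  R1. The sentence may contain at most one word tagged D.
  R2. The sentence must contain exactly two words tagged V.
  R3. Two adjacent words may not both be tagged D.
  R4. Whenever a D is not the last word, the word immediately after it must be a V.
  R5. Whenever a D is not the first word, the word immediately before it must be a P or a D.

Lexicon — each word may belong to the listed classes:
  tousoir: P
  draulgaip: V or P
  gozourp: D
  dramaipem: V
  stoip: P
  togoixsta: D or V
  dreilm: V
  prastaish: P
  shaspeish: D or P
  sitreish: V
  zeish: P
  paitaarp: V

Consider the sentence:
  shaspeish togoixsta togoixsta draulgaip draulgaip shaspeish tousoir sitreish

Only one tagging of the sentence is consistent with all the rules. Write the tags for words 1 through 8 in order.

Candidates per position — 1:shaspeish {D,P}; 2:togoixsta {D,V}; 3:togoixsta {D,V}; 4:draulgaip {V,P}; 5:draulgaip {V,P}; 6:shaspeish {D,P}; 7:tousoir {P}; 8:sitreish {V}.
If word 6 were D, no tagging could satisfy rule 4; so word 6 is P.
The remaining ambiguous positions (1, 2, 3, 4, 5) are resolved jointly — only one combination satisfies every rule.
So the tagging must be: P D V P P P P V.
Verifying each rule — rule 1 holds; rule 2 holds; rule 3 holds; rule 4 holds; rule 5 holds.

P D V P P P P V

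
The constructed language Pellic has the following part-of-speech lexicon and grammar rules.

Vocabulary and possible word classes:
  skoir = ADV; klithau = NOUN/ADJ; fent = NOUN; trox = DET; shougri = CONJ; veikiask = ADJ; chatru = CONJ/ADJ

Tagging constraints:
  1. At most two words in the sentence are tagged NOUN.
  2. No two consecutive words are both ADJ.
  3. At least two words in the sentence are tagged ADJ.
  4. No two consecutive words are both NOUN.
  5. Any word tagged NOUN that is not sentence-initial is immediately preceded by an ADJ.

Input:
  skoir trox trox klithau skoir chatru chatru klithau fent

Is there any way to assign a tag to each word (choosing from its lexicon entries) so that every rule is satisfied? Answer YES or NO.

YES

Candidates per position — 1:skoir {ADV}; 2:trox {DET}; 3:trox {DET}; 4:klithau {NOUN,ADJ}; 5:skoir {ADV}; 6:chatru {CONJ,ADJ}; 7:chatru {CONJ,ADJ}; 8:klithau {NOUN,ADJ}; 9:fent {NOUN}.
One satisfying assignment: ADV DET DET ADJ ADV ADJ CONJ ADJ NOUN.
Checking: rule 1 satisfied; rule 2 satisfied; rule 3 satisfied; rule 4 satisfied; rule 5 satisfied.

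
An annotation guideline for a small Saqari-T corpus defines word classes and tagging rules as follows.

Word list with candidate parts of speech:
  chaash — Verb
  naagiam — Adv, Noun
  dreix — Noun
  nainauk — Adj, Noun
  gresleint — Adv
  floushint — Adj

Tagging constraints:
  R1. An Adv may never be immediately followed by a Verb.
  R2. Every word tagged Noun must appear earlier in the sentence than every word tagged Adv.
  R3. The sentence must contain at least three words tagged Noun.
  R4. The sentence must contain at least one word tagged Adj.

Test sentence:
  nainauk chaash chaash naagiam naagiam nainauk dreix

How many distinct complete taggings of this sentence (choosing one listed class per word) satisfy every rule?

3

Candidates per position — 1:nainauk {Adj,Noun}; 2:chaash {Verb}; 3:chaash {Verb}; 4:naagiam {Adv,Noun}; 5:naagiam {Adv,Noun}; 6:nainauk {Adj,Noun}; 7:dreix {Noun}.
There are 16 candidate sequences in total.
The sequences that satisfy every rule: Adj Verb Verb Noun Noun Adj Noun; Adj Verb Verb Noun Noun Noun Noun; Noun Verb Verb Noun Noun Adj Noun.
Count = 3.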